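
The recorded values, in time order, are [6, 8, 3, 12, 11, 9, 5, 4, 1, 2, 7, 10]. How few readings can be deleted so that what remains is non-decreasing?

8

Fewest deletions = n − (longest non-decreasing subsequence).
i:      1  2  3  4  5  6  7  8  9 10 11 12
a[i]:   6  8  3 12 11  9  5  4  1  2  7 10
dp:     1  2  1  3  3  3  2  2  1  2  3  4
max dp = 4, so deletions = 12 − 4 = 8.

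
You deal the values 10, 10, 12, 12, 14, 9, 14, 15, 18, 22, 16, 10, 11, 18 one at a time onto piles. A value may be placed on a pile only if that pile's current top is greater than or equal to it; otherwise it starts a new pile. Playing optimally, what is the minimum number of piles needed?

Place each on the leftmost legal pile:
10 → new pile 1 (tops now [10])
10 → pile 1 (tops now [10])
12 → new pile 2 (tops now [10, 12])
12 → pile 2 (tops now [10, 12])
14 → new pile 3 (tops now [10, 12, 14])
9 → pile 1 (tops now [9, 12, 14])
14 → pile 3 (tops now [9, 12, 14])
15 → new pile 4 (tops now [9, 12, 14, 15])
18 → new pile 5 (tops now [9, 12, 14, 15, 18])
22 → new pile 6 (tops now [9, 12, 14, 15, 18, 22])
16 → pile 5 (tops now [9, 12, 14, 15, 16, 22])
10 → pile 2 (tops now [9, 10, 14, 15, 16, 22])
11 → pile 3 (tops now [9, 10, 11, 15, 16, 22])
18 → pile 6 (tops now [9, 10, 11, 15, 16, 18])
Six piles.

6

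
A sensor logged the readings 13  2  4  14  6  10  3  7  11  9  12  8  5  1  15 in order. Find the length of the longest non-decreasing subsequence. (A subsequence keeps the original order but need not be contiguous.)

Let dp[i] be the length of the longest such subsequence ending at index i:
i:      1  2  3  4  5  6  7  8  9 10 11 12 13 14 15
a[i]:  13  2  4 14  6 10  3  7 11  9 12  8  5  1 15
dp:     1  1  2  3  3  4  2  4  5  5  6  5  3  1  7
Maximum dp value is 7.

7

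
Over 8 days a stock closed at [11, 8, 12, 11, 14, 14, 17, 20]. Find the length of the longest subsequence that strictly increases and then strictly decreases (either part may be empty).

inc[i] = longest strictly increasing subsequence ending at i; dec[i] = longest strictly decreasing subsequence starting at i:
i:      1  2  3  4  5  6  7  8
a[i]:  11  8 12 11 14 14 17 20
inc:    1  1  2  2  3  3  4  5
dec:    2  1  2  1  1  1  1  1
Best peak at i=8 (value 20): inc=5, dec=1, length 5+1−1 = 5.

5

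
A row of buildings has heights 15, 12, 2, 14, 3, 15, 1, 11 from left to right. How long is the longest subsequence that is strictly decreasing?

4

Let dp[i] be the longest strictly decreasing subsequence ending at i:
i:      1  2  3  4  5  6  7  8
a[i]:  15 12  2 14  3 15  1 11
dp:     1  2  3  2  3  1  4  3
Maximum is 4.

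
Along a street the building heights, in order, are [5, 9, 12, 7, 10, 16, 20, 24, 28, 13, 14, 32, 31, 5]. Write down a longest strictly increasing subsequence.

Patience tails give the LIS length; then backtrack through the dp parents:
5 → extends → [5]
9 → extends → [5, 9]
12 → extends → [5, 9, 12]
7 → replaces 9 → [5, 7, 12]
10 → replaces 12 → [5, 7, 10]
16 → extends → [5, 7, 10, 16]
20 → extends → [5, 7, 10, 16, 20]
24 → extends → [5, 7, 10, 16, 20, 24]
28 → extends → [5, 7, 10, 16, 20, 24, 28]
13 → replaces 16 → [5, 7, 10, 13, 20, 24, 28]
14 → replaces 20 → [5, 7, 10, 13, 14, 24, 28]
32 → extends → [5, 7, 10, 13, 14, 24, 28, 32]
31 → replaces 32 → [5, 7, 10, 13, 14, 24, 28, 31]
5 → already a tail → [5, 7, 10, 13, 14, 24, 28, 31]
Length 8; one witness is 5, 9, 12, 16, 20, 24, 28, 32.

5, 9, 12, 16, 20, 24, 28, 32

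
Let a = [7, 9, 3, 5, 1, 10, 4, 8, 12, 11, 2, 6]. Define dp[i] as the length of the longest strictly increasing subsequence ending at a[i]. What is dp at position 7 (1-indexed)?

2

dp[i] = 1 + max{dp[j] : j<i, a[j]<a[i]} (or 1 if no such j):
i:      1  2  3  4  5  6  7  8  9 10 11 12
a[i]:   7  9  3  5  1 10  4  8 12 11  2  6
dp:     1  2  1  2  1  3  2  3  4  4  2  3
At index 7 the value is 2.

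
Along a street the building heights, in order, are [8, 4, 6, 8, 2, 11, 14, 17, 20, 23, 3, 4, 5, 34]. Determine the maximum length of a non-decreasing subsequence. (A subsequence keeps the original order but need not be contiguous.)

9

Let dp[i] be the length of the longest such subsequence ending at index i:
i:      1  2  3  4  5  6  7  8  9 10 11 12 13 14
a[i]:   8  4  6  8  2 11 14 17 20 23  3  4  5 34
dp:     1  1  2  3  1  4  5  6  7  8  2  3  4  9
Maximum dp value is 9.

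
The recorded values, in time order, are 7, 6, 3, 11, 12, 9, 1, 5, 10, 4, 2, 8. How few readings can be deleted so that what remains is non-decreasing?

Fewest deletions = n − (longest non-decreasing subsequence).
Patience tails:
7 → extends → [7]
6 → replaces 7 → [6]
3 → replaces 6 → [3]
11 → extends → [3, 11]
12 → extends → [3, 11, 12]
9 → replaces 11 → [3, 9, 12]
1 → replaces 3 → [1, 9, 12]
5 → replaces 9 → [1, 5, 12]
10 → replaces 12 → [1, 5, 10]
4 → replaces 5 → [1, 4, 10]
2 → replaces 4 → [1, 2, 10]
8 → replaces 10 → [1, 2, 8]
Longest non-decreasing subsequence has length 3, so deletions = 12 − 3 = 9.

9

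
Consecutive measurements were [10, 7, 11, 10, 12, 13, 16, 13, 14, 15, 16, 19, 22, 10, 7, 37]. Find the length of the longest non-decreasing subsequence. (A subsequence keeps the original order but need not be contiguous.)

11

Let dp[i] be the length of the longest such subsequence ending at index i:
i:      1  2  3  4  5  6  7  8  9 10 11 12 13 14 15 16
a[i]:  10  7 11 10 12 13 16 13 14 15 16 19 22 10  7 37
dp:     1  1  2  2  3  4  5  5  6  7  8  9 10  3  2 11
Maximum dp value is 11.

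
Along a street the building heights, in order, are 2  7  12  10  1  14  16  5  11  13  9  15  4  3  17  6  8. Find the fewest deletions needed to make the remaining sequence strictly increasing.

Fewest deletions = n − (longest strictly increasing subsequence).
i:      1  2  3  4  5  6  7  8  9 10 11 12 13 14 15 16 17
a[i]:   2  7 12 10  1 14 16  5 11 13  9 15  4  3 17  6  8
dp:     1  2  3  3  1  4  5  2  4  5  3  6  2  2  7  3  4
max dp = 7, so deletions = 17 − 7 = 10.

10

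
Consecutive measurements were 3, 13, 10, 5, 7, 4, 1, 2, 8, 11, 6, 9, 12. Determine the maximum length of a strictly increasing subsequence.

6

Let dp[i] be the length of the longest such subsequence ending at index i:
i:      1  2  3  4  5  6  7  8  9 10 11 12 13
a[i]:   3 13 10  5  7  4  1  2  8 11  6  9 12
dp:     1  2  2  2  3  2  1  2  4  5  3  5  6
Maximum dp value is 6.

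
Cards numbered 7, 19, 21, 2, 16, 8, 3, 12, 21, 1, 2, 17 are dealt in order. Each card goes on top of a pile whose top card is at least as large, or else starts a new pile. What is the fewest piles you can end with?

4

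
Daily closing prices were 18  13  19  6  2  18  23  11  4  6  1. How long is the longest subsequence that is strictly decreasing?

5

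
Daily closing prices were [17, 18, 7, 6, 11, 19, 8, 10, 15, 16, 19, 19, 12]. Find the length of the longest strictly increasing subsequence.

Track the smallest tail for each achievable length (strict):
17 → extends → [17]
18 → extends → [17, 18]
7 → replaces 17 → [7, 18]
6 → replaces 7 → [6, 18]
11 → replaces 18 → [6, 11]
19 → extends → [6, 11, 19]
8 → replaces 11 → [6, 8, 19]
10 → replaces 19 → [6, 8, 10]
15 → extends → [6, 8, 10, 15]
16 → extends → [6, 8, 10, 15, 16]
19 → extends → [6, 8, 10, 15, 16, 19]
19 → already a tail → [6, 8, 10, 15, 16, 19]
12 → replaces 15 → [6, 8, 10, 12, 16, 19]
Six tails, so the longest strictly increasing subsequence has length 6 (e.g. 7, 8, 10, 15, 16, 19).

6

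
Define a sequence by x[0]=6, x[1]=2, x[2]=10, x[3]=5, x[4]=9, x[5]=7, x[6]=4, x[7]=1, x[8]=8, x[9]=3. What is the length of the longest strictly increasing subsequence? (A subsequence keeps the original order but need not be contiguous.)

4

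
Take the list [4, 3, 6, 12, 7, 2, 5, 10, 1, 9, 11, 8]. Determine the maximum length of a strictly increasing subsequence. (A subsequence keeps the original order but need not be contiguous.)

Let dp[i] be the length of the longest such subsequence ending at index i:
i:      1  2  3  4  5  6  7  8  9 10 11 12
a[i]:   4  3  6 12  7  2  5 10  1  9 11  8
dp:     1  1  2  3  3  1  2  4  1  4  5  4
Maximum dp value is 5.

5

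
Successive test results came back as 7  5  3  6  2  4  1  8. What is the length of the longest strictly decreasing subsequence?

Negate each value so 'decreasing' becomes 'increasing', then run patience tails on the negated sequence:
-7 → extends → [-7]
-5 → extends → [-7, -5]
-3 → extends → [-7, -5, -3]
-6 → replaces -5 → [-7, -6, -3]
-2 → extends → [-7, -6, -3, -2]
-4 → replaces -3 → [-7, -6, -4, -2]
-1 → extends → [-7, -6, -4, -2, -1]
-8 → replaces -7 → [-8, -6, -4, -2, -1]
Five tails, so the longest strictly decreasing subsequence of the original has length 5.

5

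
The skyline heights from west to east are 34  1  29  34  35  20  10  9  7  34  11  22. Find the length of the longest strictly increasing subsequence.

Let dp[i] be the length of the longest such subsequence ending at index i:
i:      1  2  3  4  5  6  7  8  9 10 11 12
a[i]:  34  1 29 34 35 20 10  9  7 34 11 22
dp:     1  1  2  3  4  2  2  2  2  3  3  4
Maximum dp value is 4.

4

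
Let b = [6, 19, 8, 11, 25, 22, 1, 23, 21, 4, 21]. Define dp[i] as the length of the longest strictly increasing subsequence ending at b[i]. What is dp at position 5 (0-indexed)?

dp[i] = 1 + max{dp[j] : j<i, b[j]<b[i]} (or 1 if no such j):
i:      0  1  2  3  4  5  6  7  8  9 10
b[i]:   6 19  8 11 25 22  1 23 21  4 21
dp:     1  2  2  3  4  4  1  5  4  2  4
At index 5 the value is 4.

4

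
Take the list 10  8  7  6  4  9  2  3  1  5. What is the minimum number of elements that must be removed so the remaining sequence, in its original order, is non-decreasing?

Fewest deletions = n − (longest non-decreasing subsequence).
Patience tails:
10 → extends → [10]
8 → replaces 10 → [8]
7 → replaces 8 → [7]
6 → replaces 7 → [6]
4 → replaces 6 → [4]
9 → extends → [4, 9]
2 → replaces 4 → [2, 9]
3 → replaces 9 → [2, 3]
1 → replaces 2 → [1, 3]
5 → extends → [1, 3, 5]
Longest non-decreasing subsequence has length 3, so deletions = 10 − 3 = 7.

7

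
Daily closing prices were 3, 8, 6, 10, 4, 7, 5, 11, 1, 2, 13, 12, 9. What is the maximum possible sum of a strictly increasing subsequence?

Let S[i] be the best sum of a strictly increasing subsequence ending at i:
i:      1  2  3  4  5  6  7  8  9 10 11 12 13
a[i]:   3  8  6 10  4  7  5 11  1  2 13 12  9
S:      3 11  9 21  7 16 12 32  1  3 45 44 25
Maximum is 45 (e.g. 3 + 8 + 10 + 11 + 13).

45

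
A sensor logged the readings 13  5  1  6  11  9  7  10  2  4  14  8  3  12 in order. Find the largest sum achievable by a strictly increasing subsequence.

44

Let S[i] be the best sum of a strictly increasing subsequence ending at i:
i:      1  2  3  4  5  6  7  8  9 10 11 12 13 14
a[i]:  13  5  1  6 11  9  7 10  2  4 14  8  3 12
S:     13  5  1 11 22 20 18 30  3  7 44 26  6 42
Maximum is 44 (e.g. 5 + 6 + 9 + 10 + 14).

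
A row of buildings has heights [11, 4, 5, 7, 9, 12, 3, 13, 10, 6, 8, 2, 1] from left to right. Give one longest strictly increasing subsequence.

4, 5, 7, 9, 12, 13

Patience tails give the LIS length; then backtrack through the dp parents:
11 → extends → [11]
4 → replaces 11 → [4]
5 → extends → [4, 5]
7 → extends → [4, 5, 7]
9 → extends → [4, 5, 7, 9]
12 → extends → [4, 5, 7, 9, 12]
3 → replaces 4 → [3, 5, 7, 9, 12]
13 → extends → [3, 5, 7, 9, 12, 13]
10 → replaces 12 → [3, 5, 7, 9, 10, 13]
6 → replaces 7 → [3, 5, 6, 9, 10, 13]
8 → replaces 9 → [3, 5, 6, 8, 10, 13]
2 → replaces 3 → [2, 5, 6, 8, 10, 13]
1 → replaces 2 → [1, 5, 6, 8, 10, 13]
Length 6; one witness is 4, 5, 7, 9, 12, 13.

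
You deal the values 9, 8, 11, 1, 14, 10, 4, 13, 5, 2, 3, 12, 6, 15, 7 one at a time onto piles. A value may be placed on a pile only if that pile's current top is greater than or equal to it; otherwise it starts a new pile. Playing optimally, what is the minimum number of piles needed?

The minimum number of non-increasing subsequences covering a sequence equals the length of its longest strictly increasing subsequence.
LIS length is 5 (e.g. 1, 4, 5, 12, 15), so 5 piles are needed.

5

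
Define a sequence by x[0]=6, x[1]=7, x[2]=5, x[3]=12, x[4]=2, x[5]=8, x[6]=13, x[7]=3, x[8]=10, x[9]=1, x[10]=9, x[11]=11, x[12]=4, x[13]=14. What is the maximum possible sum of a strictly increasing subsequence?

56

Let S[i] be the best sum of a strictly increasing subsequence ending at i:
i:      0  1  2  3  4  5  6  7  8  9 10 11 12 13
x[i]:   6  7  5 12  2  8 13  3 10  1  9 11  4 14
S:      6 13  5 25  2 21 38  5 31  1 30 42  9 56
Maximum is 56 (e.g. 6 + 7 + 8 + 10 + 11 + 14).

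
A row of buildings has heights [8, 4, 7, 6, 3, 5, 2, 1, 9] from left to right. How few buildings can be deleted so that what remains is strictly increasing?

6

Fewest deletions = n − (longest strictly increasing subsequence).
i:     1 2 3 4 5 6 7 8 9
a[i]:  8 4 7 6 3 5 2 1 9
dp:    1 1 2 2 1 2 1 1 3
max dp = 3, so deletions = 9 − 3 = 6.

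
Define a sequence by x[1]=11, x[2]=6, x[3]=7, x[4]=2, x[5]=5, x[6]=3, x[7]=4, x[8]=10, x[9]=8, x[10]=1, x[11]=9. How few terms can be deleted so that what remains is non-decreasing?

6

Fewest deletions = n − (longest non-decreasing subsequence).
i:      1  2  3  4  5  6  7  8  9 10 11
x[i]:  11  6  7  2  5  3  4 10  8  1  9
dp:     1  1  2  1  2  2  3  4  4  1  5
max dp = 5, so deletions = 11 − 5 = 6.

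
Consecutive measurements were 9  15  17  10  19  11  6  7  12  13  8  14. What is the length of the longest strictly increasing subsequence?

6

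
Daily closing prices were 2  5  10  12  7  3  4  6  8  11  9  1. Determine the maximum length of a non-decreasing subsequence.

6

Let dp[i] be the length of the longest such subsequence ending at index i:
i:      1  2  3  4  5  6  7  8  9 10 11 12
a[i]:   2  5 10 12  7  3  4  6  8 11  9  1
dp:     1  2  3  4  3  2  3  4  5  6  6  1
Maximum dp value is 6.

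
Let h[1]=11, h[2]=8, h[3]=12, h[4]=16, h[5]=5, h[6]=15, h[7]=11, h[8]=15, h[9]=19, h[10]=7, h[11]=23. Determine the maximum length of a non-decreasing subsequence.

6

Track the smallest tail for each achievable length (allowing ties):
11 → extends → [11]
8 → replaces 11 → [8]
12 → extends → [8, 12]
16 → extends → [8, 12, 16]
5 → replaces 8 → [5, 12, 16]
15 → replaces 16 → [5, 12, 15]
11 → replaces 12 → [5, 11, 15]
15 → extends → [5, 11, 15, 15]
19 → extends → [5, 11, 15, 15, 19]
7 → replaces 11 → [5, 7, 15, 15, 19]
23 → extends → [5, 7, 15, 15, 19, 23]
Six tails, so the longest non-decreasing subsequence has length 6 (e.g. 11, 12, 15, 15, 19, 23).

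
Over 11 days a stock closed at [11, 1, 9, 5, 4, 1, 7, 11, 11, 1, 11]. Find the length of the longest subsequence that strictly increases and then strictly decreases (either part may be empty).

inc[i] = longest strictly increasing subsequence ending at i; dec[i] = longest strictly decreasing subsequence starting at i:
i:      1  2  3  4  5  6  7  8  9 10 11
a[i]:  11  1  9  5  4  1  7 11 11  1 11
inc:    1  1  2  2  2  1  3  4  4  1  4
dec:    5  1  4  3  2  1  2  2  2  1  1
Best peak at i=1 (value 11): inc=1, dec=5, length 1+5−1 = 5.

5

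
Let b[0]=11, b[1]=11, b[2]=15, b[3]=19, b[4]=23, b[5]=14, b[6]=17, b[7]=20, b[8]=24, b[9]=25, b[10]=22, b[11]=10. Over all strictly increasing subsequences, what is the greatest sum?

Let S[i] be the best sum of a strictly increasing subsequence ending at i:
i:       0   1   2   3   4   5   6   7   8   9  10  11
b[i]:   11  11  15  19  23  14  17  20  24  25  22  10
S:      11  11  26  45  68  25  43  65  92 117  87  10
Maximum is 117 (e.g. 11 + 15 + 19 + 23 + 24 + 25).

117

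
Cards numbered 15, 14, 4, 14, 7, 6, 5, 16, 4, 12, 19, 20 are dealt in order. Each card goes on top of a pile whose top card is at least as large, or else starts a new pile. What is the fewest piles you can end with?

5

Place each on the leftmost legal pile:
15 → new pile 1 (tops now [15])
14 → pile 1 (tops now [14])
4 → pile 1 (tops now [4])
14 → new pile 2 (tops now [4, 14])
7 → pile 2 (tops now [4, 7])
6 → pile 2 (tops now [4, 6])
5 → pile 2 (tops now [4, 5])
16 → new pile 3 (tops now [4, 5, 16])
4 → pile 1 (tops now [4, 5, 16])
12 → pile 3 (tops now [4, 5, 12])
19 → new pile 4 (tops now [4, 5, 12, 19])
20 → new pile 5 (tops now [4, 5, 12, 19, 20])
Five piles.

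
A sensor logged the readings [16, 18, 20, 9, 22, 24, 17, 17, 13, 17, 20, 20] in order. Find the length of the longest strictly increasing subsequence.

5

Track the smallest tail for each achievable length (strict):
16 → extends → [16]
18 → extends → [16, 18]
20 → extends → [16, 18, 20]
9 → replaces 16 → [9, 18, 20]
22 → extends → [9, 18, 20, 22]
24 → extends → [9, 18, 20, 22, 24]
17 → replaces 18 → [9, 17, 20, 22, 24]
17 → already a tail → [9, 17, 20, 22, 24]
13 → replaces 17 → [9, 13, 20, 22, 24]
17 → replaces 20 → [9, 13, 17, 22, 24]
20 → replaces 22 → [9, 13, 17, 20, 24]
20 → already a tail → [9, 13, 17, 20, 24]
Five tails, so the longest strictly increasing subsequence has length 5 (e.g. 16, 18, 20, 22, 24).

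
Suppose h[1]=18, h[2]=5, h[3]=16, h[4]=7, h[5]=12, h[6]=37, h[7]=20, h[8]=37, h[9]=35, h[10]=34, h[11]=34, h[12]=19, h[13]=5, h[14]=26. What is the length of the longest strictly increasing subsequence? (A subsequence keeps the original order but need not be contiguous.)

5

Let dp[i] be the length of the longest such subsequence ending at index i:
i:      1  2  3  4  5  6  7  8  9 10 11 12 13 14
h[i]:  18  5 16  7 12 37 20 37 35 34 34 19  5 26
dp:     1  1  2  2  3  4  4  5  5  5  5  4  1  5
Maximum dp value is 5.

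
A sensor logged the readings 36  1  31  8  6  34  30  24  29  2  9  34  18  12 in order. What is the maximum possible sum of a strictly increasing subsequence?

96

Let S[i] be the best sum of a strictly increasing subsequence ending at i:
i:      1  2  3  4  5  6  7  8  9 10 11 12 13 14
a[i]:  36  1 31  8  6 34 30 24 29  2  9 34 18 12
S:     36  1 32  9  7 66 39 33 62  3 18 96 36 30
Maximum is 96 (e.g. 1 + 8 + 24 + 29 + 34).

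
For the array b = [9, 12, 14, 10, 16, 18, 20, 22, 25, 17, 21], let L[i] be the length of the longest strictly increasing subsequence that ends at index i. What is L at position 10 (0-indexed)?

7

dp[i] = 1 + max{dp[j] : j<i, b[j]<b[i]} (or 1 if no such j):
i:      0  1  2  3  4  5  6  7  8  9 10
b[i]:   9 12 14 10 16 18 20 22 25 17 21
dp:     1  2  3  2  4  5  6  7  8  5  7
At index 10 the value is 7.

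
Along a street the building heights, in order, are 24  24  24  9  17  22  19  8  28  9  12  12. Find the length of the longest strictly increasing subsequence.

4

Track the smallest tail for each achievable length (strict):
24 → extends → [24]
24 → already a tail → [24]
24 → already a tail → [24]
9 → replaces 24 → [9]
17 → extends → [9, 17]
22 → extends → [9, 17, 22]
19 → replaces 22 → [9, 17, 19]
8 → replaces 9 → [8, 17, 19]
28 → extends → [8, 17, 19, 28]
9 → replaces 17 → [8, 9, 19, 28]
12 → replaces 19 → [8, 9, 12, 28]
12 → already a tail → [8, 9, 12, 28]
Four tails, so the longest strictly increasing subsequence has length 4 (e.g. 9, 17, 22, 28).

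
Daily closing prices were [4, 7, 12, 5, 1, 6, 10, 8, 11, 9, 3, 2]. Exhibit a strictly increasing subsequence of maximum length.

Patience tails give the LIS length; then backtrack through the dp parents:
4 → extends → [4]
7 → extends → [4, 7]
12 → extends → [4, 7, 12]
5 → replaces 7 → [4, 5, 12]
1 → replaces 4 → [1, 5, 12]
6 → replaces 12 → [1, 5, 6]
10 → extends → [1, 5, 6, 10]
8 → replaces 10 → [1, 5, 6, 8]
11 → extends → [1, 5, 6, 8, 11]
9 → replaces 11 → [1, 5, 6, 8, 9]
3 → replaces 5 → [1, 3, 6, 8, 9]
2 → replaces 3 → [1, 2, 6, 8, 9]
Length 5; one witness is 4, 5, 6, 10, 11.

4, 5, 6, 10, 11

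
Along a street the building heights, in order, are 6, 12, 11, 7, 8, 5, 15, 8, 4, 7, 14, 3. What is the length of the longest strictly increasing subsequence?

Let dp[i] be the length of the longest such subsequence ending at index i:
i:      1  2  3  4  5  6  7  8  9 10 11 12
a[i]:   6 12 11  7  8  5 15  8  4  7 14  3
dp:     1  2  2  2  3  1  4  3  1  2  4  1
Maximum dp value is 4.

4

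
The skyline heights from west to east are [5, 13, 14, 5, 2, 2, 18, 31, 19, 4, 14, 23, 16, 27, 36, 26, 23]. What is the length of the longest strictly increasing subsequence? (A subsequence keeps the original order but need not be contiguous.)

Track the smallest tail for each achievable length (strict):
5 → extends → [5]
13 → extends → [5, 13]
14 → extends → [5, 13, 14]
5 → already a tail → [5, 13, 14]
2 → replaces 5 → [2, 13, 14]
2 → already a tail → [2, 13, 14]
18 → extends → [2, 13, 14, 18]
31 → extends → [2, 13, 14, 18, 31]
19 → replaces 31 → [2, 13, 14, 18, 19]
4 → replaces 13 → [2, 4, 14, 18, 19]
14 → already a tail → [2, 4, 14, 18, 19]
23 → extends → [2, 4, 14, 18, 19, 23]
16 → replaces 18 → [2, 4, 14, 16, 19, 23]
27 → extends → [2, 4, 14, 16, 19, 23, 27]
36 → extends → [2, 4, 14, 16, 19, 23, 27, 36]
26 → replaces 27 → [2, 4, 14, 16, 19, 23, 26, 36]
23 → already a tail → [2, 4, 14, 16, 19, 23, 26, 36]
Eight tails, so the longest strictly increasing subsequence has length 8 (e.g. 5, 13, 14, 18, 19, 23, 27, 36).

8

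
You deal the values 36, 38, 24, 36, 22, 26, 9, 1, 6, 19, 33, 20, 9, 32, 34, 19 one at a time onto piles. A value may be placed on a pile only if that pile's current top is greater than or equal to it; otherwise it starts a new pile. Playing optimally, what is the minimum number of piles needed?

6

Place each on the leftmost legal pile:
36 → new pile 1 (tops now [36])
38 → new pile 2 (tops now [36, 38])
24 → pile 1 (tops now [24, 38])
36 → pile 2 (tops now [24, 36])
22 → pile 1 (tops now [22, 36])
26 → pile 2 (tops now [22, 26])
9 → pile 1 (tops now [9, 26])
1 → pile 1 (tops now [1, 26])
6 → pile 2 (tops now [1, 6])
19 → new pile 3 (tops now [1, 6, 19])
33 → new pile 4 (tops now [1, 6, 19, 33])
20 → pile 4 (tops now [1, 6, 19, 20])
9 → pile 3 (tops now [1, 6, 9, 20])
32 → new pile 5 (tops now [1, 6, 9, 20, 32])
34 → new pile 6 (tops now [1, 6, 9, 20, 32, 34])
19 → pile 4 (tops now [1, 6, 9, 19, 32, 34])
Six piles.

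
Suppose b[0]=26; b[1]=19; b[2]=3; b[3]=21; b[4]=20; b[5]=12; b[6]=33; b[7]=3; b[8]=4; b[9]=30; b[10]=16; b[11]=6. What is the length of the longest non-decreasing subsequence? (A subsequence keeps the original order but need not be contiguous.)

Track the smallest tail for each achievable length (allowing ties):
26 → extends → [26]
19 → replaces 26 → [19]
3 → replaces 19 → [3]
21 → extends → [3, 21]
20 → replaces 21 → [3, 20]
12 → replaces 20 → [3, 12]
33 → extends → [3, 12, 33]
3 → replaces 12 → [3, 3, 33]
4 → replaces 33 → [3, 3, 4]
30 → extends → [3, 3, 4, 30]
16 → replaces 30 → [3, 3, 4, 16]
6 → replaces 16 → [3, 3, 4, 6]
Four tails, so the longest non-decreasing subsequence has length 4 (e.g. 3, 3, 4, 30).

4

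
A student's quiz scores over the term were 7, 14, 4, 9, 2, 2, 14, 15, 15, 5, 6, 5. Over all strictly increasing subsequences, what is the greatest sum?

45

Let S[i] be the best sum of a strictly increasing subsequence ending at i:
i:      1  2  3  4  5  6  7  8  9 10 11 12
a[i]:   7 14  4  9  2  2 14 15 15  5  6  5
S:      7 21  4 16  2  2 30 45 45  9 15  9
Maximum is 45 (e.g. 7 + 9 + 14 + 15).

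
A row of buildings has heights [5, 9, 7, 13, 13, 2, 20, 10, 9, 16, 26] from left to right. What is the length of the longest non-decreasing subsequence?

6

Let dp[i] be the length of the longest such subsequence ending at index i:
i:      1  2  3  4  5  6  7  8  9 10 11
a[i]:   5  9  7 13 13  2 20 10  9 16 26
dp:     1  2  2  3  4  1  5  3  3  5  6
Maximum dp value is 6.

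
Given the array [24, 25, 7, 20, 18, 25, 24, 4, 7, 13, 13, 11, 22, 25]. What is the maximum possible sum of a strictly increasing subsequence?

Let S[i] be the best sum of a strictly increasing subsequence ending at i:
i:      1  2  3  4  5  6  7  8  9 10 11 12 13 14
a[i]:  24 25  7 20 18 25 24  4  7 13 13 11 22 25
S:     24 49  7 27 25 52 51  4 11 24 24 22 49 76
Maximum is 76 (e.g. 7 + 20 + 24 + 25).

76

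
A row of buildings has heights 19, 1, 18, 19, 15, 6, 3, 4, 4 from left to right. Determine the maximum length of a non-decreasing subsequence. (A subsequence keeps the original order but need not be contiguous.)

4

Track the smallest tail for each achievable length (allowing ties):
19 → extends → [19]
1 → replaces 19 → [1]
18 → extends → [1, 18]
19 → extends → [1, 18, 19]
15 → replaces 18 → [1, 15, 19]
6 → replaces 15 → [1, 6, 19]
3 → replaces 6 → [1, 3, 19]
4 → replaces 19 → [1, 3, 4]
4 → extends → [1, 3, 4, 4]
Four tails, so the longest non-decreasing subsequence has length 4 (e.g. 1, 3, 4, 4).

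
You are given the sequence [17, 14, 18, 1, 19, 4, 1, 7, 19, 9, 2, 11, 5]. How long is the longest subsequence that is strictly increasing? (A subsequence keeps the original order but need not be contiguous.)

5

Let dp[i] be the length of the longest such subsequence ending at index i:
i:      1  2  3  4  5  6  7  8  9 10 11 12 13
a[i]:  17 14 18  1 19  4  1  7 19  9  2 11  5
dp:     1  1  2  1  3  2  1  3  4  4  2  5  3
Maximum dp value is 5.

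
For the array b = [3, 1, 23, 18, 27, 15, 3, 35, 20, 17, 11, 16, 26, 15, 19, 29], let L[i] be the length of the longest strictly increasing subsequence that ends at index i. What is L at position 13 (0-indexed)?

dp[i] = 1 + max{dp[j] : j<i, b[j]<b[i]} (or 1 if no such j):
i:      0  1  2  3  4  5  6  7  8  9 10 11 12 13 14 15
b[i]:   3  1 23 18 27 15  3 35 20 17 11 16 26 15 19 29
dp:     1  1  2  2  3  2  2  4  3  3  3  4  5  4  5  6
At index 13 the value is 4.

4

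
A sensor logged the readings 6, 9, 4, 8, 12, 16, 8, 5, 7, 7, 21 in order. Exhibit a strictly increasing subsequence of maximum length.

6, 9, 12, 16, 21

Patience tails give the LIS length; then backtrack through the dp parents:
6 → extends → [6]
9 → extends → [6, 9]
4 → replaces 6 → [4, 9]
8 → replaces 9 → [4, 8]
12 → extends → [4, 8, 12]
16 → extends → [4, 8, 12, 16]
8 → already a tail → [4, 8, 12, 16]
5 → replaces 8 → [4, 5, 12, 16]
7 → replaces 12 → [4, 5, 7, 16]
7 → already a tail → [4, 5, 7, 16]
21 → extends → [4, 5, 7, 16, 21]
Length 5; one witness is 6, 9, 12, 16, 21.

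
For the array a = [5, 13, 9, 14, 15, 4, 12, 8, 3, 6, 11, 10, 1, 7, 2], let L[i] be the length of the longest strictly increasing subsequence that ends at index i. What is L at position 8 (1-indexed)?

dp[i] = 1 + max{dp[j] : j<i, a[j]<a[i]} (or 1 if no such j):
i:      1  2  3  4  5  6  7  8  9 10 11 12 13 14 15
a[i]:   5 13  9 14 15  4 12  8  3  6 11 10  1  7  2
dp:     1  2  2  3  4  1  3  2  1  2  3  3  1  3  2
At index 8 the value is 2.

2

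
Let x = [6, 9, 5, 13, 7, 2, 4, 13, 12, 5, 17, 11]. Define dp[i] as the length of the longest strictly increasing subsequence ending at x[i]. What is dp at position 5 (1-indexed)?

dp[i] = 1 + max{dp[j] : j<i, x[j]<x[i]} (or 1 if no such j):
i:      1  2  3  4  5  6  7  8  9 10 11 12
x[i]:   6  9  5 13  7  2  4 13 12  5 17 11
dp:     1  2  1  3  2  1  2  3  3  3  4  4
At index 5 the value is 2.

2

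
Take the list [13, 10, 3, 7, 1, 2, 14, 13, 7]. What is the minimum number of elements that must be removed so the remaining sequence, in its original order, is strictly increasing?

Fewest deletions = n − (longest strictly increasing subsequence).
Patience tails:
13 → extends → [13]
10 → replaces 13 → [10]
3 → replaces 10 → [3]
7 → extends → [3, 7]
1 → replaces 3 → [1, 7]
2 → replaces 7 → [1, 2]
14 → extends → [1, 2, 14]
13 → replaces 14 → [1, 2, 13]
7 → replaces 13 → [1, 2, 7]
Longest strictly increasing subsequence has length 3, so deletions = 9 − 3 = 6.

6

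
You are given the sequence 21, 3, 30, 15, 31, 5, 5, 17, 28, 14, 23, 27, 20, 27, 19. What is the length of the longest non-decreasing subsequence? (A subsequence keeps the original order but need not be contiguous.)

7

Let dp[i] be the length of the longest such subsequence ending at index i:
i:      1  2  3  4  5  6  7  8  9 10 11 12 13 14 15
a[i]:  21  3 30 15 31  5  5 17 28 14 23 27 20 27 19
dp:     1  1  2  2  3  2  3  4  5  4  5  6  5  7  5
Maximum dp value is 7.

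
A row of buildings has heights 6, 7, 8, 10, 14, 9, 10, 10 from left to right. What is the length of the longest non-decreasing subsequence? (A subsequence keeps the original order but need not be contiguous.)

6

Let dp[i] be the length of the longest such subsequence ending at index i:
i:      1  2  3  4  5  6  7  8
a[i]:   6  7  8 10 14  9 10 10
dp:     1  2  3  4  5  4  5  6
Maximum dp value is 6.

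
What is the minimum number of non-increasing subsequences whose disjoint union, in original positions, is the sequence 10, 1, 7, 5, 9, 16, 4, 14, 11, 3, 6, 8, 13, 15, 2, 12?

6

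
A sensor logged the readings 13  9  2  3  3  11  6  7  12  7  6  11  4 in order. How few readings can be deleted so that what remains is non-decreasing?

Fewest deletions = n − (longest non-decreasing subsequence).
Patience tails:
13 → extends → [13]
9 → replaces 13 → [9]
2 → replaces 9 → [2]
3 → extends → [2, 3]
3 → extends → [2, 3, 3]
11 → extends → [2, 3, 3, 11]
6 → replaces 11 → [2, 3, 3, 6]
7 → extends → [2, 3, 3, 6, 7]
12 → extends → [2, 3, 3, 6, 7, 12]
7 → replaces 12 → [2, 3, 3, 6, 7, 7]
6 → replaces 7 → [2, 3, 3, 6, 6, 7]
11 → extends → [2, 3, 3, 6, 6, 7, 11]
4 → replaces 6 → [2, 3, 3, 4, 6, 7, 11]
Longest non-decreasing subsequence has length 7, so deletions = 13 − 7 = 6.

6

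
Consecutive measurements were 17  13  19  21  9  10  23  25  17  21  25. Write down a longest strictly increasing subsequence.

Patience tails give the LIS length; then backtrack through the dp parents:
17 → extends → [17]
13 → replaces 17 → [13]
19 → extends → [13, 19]
21 → extends → [13, 19, 21]
9 → replaces 13 → [9, 19, 21]
10 → replaces 19 → [9, 10, 21]
23 → extends → [9, 10, 21, 23]
25 → extends → [9, 10, 21, 23, 25]
17 → replaces 21 → [9, 10, 17, 23, 25]
21 → replaces 23 → [9, 10, 17, 21, 25]
25 → already a tail → [9, 10, 17, 21, 25]
Length 5; one witness is 17, 19, 21, 23, 25.

17, 19, 21, 23, 25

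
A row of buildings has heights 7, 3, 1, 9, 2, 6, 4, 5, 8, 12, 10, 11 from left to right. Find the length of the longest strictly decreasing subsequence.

Let dp[i] be the longest strictly decreasing subsequence ending at i:
i:      1  2  3  4  5  6  7  8  9 10 11 12
a[i]:   7  3  1  9  2  6  4  5  8 12 10 11
dp:     1  2  3  1  3  2  3  3  2  1  2  2
Maximum is 3.

3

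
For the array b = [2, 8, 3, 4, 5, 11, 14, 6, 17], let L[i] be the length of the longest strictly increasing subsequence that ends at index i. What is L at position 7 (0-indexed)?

5

dp[i] = 1 + max{dp[j] : j<i, b[j]<b[i]} (or 1 if no such j):
i:      0  1  2  3  4  5  6  7  8
b[i]:   2  8  3  4  5 11 14  6 17
dp:     1  2  2  3  4  5  6  5  7
At index 7 the value is 5.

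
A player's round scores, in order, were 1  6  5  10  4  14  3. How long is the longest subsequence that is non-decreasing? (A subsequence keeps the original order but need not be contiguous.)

4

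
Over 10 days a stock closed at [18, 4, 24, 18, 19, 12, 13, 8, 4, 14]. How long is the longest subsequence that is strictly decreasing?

5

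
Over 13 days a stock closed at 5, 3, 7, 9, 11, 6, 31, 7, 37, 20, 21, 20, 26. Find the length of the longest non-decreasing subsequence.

7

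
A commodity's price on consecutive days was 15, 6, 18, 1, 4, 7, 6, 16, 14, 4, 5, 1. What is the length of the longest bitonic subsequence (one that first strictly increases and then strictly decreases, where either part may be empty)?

inc[i] = longest strictly increasing subsequence ending at i; dec[i] = longest strictly decreasing subsequence starting at i:
i:      1  2  3  4  5  6  7  8  9 10 11 12
a[i]:  15  6 18  1  4  7  6 16 14  4  5  1
inc:    1  1  2  1  2  3  3  4  4  2  3  1
dec:    5  3  5  1  2  4  3  4  3  2  2  1
Best peak at i=8 (value 16): inc=4, dec=4, length 4+4−1 = 7.

7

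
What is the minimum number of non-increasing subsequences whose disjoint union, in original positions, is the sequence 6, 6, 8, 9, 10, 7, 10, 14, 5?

5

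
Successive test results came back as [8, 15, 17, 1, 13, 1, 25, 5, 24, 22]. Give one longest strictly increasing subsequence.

Patience tails give the LIS length; then backtrack through the dp parents:
8 → extends → [8]
15 → extends → [8, 15]
17 → extends → [8, 15, 17]
1 → replaces 8 → [1, 15, 17]
13 → replaces 15 → [1, 13, 17]
1 → already a tail → [1, 13, 17]
25 → extends → [1, 13, 17, 25]
5 → replaces 13 → [1, 5, 17, 25]
24 → replaces 25 → [1, 5, 17, 24]
22 → replaces 24 → [1, 5, 17, 22]
Length 4; one witness is 8, 15, 17, 25.

8, 15, 17, 25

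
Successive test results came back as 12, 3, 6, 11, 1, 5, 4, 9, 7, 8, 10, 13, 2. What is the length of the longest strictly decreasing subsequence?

5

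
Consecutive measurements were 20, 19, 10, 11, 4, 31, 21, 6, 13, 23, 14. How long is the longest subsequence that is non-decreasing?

Track the smallest tail for each achievable length (allowing ties):
20 → extends → [20]
19 → replaces 20 → [19]
10 → replaces 19 → [10]
11 → extends → [10, 11]
4 → replaces 10 → [4, 11]
31 → extends → [4, 11, 31]
21 → replaces 31 → [4, 11, 21]
6 → replaces 11 → [4, 6, 21]
13 → replaces 21 → [4, 6, 13]
23 → extends → [4, 6, 13, 23]
14 → replaces 23 → [4, 6, 13, 14]
Four tails, so the longest non-decreasing subsequence has length 4 (e.g. 10, 11, 21, 23).

4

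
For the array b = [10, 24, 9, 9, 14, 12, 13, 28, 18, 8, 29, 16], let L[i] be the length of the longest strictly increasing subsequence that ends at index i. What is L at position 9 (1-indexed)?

dp[i] = 1 + max{dp[j] : j<i, b[j]<b[i]} (or 1 if no such j):
i:      1  2  3  4  5  6  7  8  9 10 11 12
b[i]:  10 24  9  9 14 12 13 28 18  8 29 16
dp:     1  2  1  1  2  2  3  4  4  1  5  4
At index 9 the value is 4.

4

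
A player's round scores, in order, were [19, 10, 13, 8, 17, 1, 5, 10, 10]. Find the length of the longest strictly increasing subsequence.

Let dp[i] be the length of the longest such subsequence ending at index i:
i:      1  2  3  4  5  6  7  8  9
a[i]:  19 10 13  8 17  1  5 10 10
dp:     1  1  2  1  3  1  2  3  3
Maximum dp value is 3.

3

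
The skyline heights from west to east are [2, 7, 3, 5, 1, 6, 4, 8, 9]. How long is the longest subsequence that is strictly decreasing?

Negate each value so 'decreasing' becomes 'increasing', then run patience tails on the negated sequence:
-2 → extends → [-2]
-7 → replaces -2 → [-7]
-3 → extends → [-7, -3]
-5 → replaces -3 → [-7, -5]
-1 → extends → [-7, -5, -1]
-6 → replaces -5 → [-7, -6, -1]
-4 → replaces -1 → [-7, -6, -4]
-8 → replaces -7 → [-8, -6, -4]
-9 → replaces -8 → [-9, -6, -4]
Three tails, so the longest strictly decreasing subsequence of the original has length 3.

3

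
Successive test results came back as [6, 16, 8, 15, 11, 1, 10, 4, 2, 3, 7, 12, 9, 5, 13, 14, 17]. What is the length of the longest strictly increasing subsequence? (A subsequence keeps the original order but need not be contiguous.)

8

Track the smallest tail for each achievable length (strict):
6 → extends → [6]
16 → extends → [6, 16]
8 → replaces 16 → [6, 8]
15 → extends → [6, 8, 15]
11 → replaces 15 → [6, 8, 11]
1 → replaces 6 → [1, 8, 11]
10 → replaces 11 → [1, 8, 10]
4 → replaces 8 → [1, 4, 10]
2 → replaces 4 → [1, 2, 10]
3 → replaces 10 → [1, 2, 3]
7 → extends → [1, 2, 3, 7]
12 → extends → [1, 2, 3, 7, 12]
9 → replaces 12 → [1, 2, 3, 7, 9]
5 → replaces 7 → [1, 2, 3, 5, 9]
13 → extends → [1, 2, 3, 5, 9, 13]
14 → extends → [1, 2, 3, 5, 9, 13, 14]
17 → extends → [1, 2, 3, 5, 9, 13, 14, 17]
Eight tails, so the longest strictly increasing subsequence has length 8 (e.g. 1, 2, 3, 7, 12, 13, 14, 17).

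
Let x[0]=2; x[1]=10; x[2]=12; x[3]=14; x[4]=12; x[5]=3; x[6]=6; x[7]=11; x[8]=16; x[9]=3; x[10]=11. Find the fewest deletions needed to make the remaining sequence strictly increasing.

Fewest deletions = n − (longest strictly increasing subsequence).
Patience tails:
2 → extends → [2]
10 → extends → [2, 10]
12 → extends → [2, 10, 12]
14 → extends → [2, 10, 12, 14]
12 → already a tail → [2, 10, 12, 14]
3 → replaces 10 → [2, 3, 12, 14]
6 → replaces 12 → [2, 3, 6, 14]
11 → replaces 14 → [2, 3, 6, 11]
16 → extends → [2, 3, 6, 11, 16]
3 → already a tail → [2, 3, 6, 11, 16]
11 → already a tail → [2, 3, 6, 11, 16]
Longest strictly increasing subsequence has length 5, so deletions = 11 − 5 = 6.

6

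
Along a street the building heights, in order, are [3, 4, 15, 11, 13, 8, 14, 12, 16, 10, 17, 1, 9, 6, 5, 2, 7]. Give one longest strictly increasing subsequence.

3, 4, 11, 13, 14, 16, 17

Patience tails give the LIS length; then backtrack through the dp parents:
3 → extends → [3]
4 → extends → [3, 4]
15 → extends → [3, 4, 15]
11 → replaces 15 → [3, 4, 11]
13 → extends → [3, 4, 11, 13]
8 → replaces 11 → [3, 4, 8, 13]
14 → extends → [3, 4, 8, 13, 14]
12 → replaces 13 → [3, 4, 8, 12, 14]
16 → extends → [3, 4, 8, 12, 14, 16]
10 → replaces 12 → [3, 4, 8, 10, 14, 16]
17 → extends → [3, 4, 8, 10, 14, 16, 17]
1 → replaces 3 → [1, 4, 8, 10, 14, 16, 17]
9 → replaces 10 → [1, 4, 8, 9, 14, 16, 17]
6 → replaces 8 → [1, 4, 6, 9, 14, 16, 17]
5 → replaces 6 → [1, 4, 5, 9, 14, 16, 17]
2 → replaces 4 → [1, 2, 5, 9, 14, 16, 17]
7 → replaces 9 → [1, 2, 5, 7, 14, 16, 17]
Length 7; one witness is 3, 4, 11, 13, 14, 16, 17.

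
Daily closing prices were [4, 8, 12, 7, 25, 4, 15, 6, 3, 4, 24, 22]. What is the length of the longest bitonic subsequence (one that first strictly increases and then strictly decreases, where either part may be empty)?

7

inc[i] = longest strictly increasing subsequence ending at i; dec[i] = longest strictly decreasing subsequence starting at i:
i:      1  2  3  4  5  6  7  8  9 10 11 12
a[i]:   4  8 12  7 25  4 15  6  3  4 24 22
inc:    1  2  3  2  4  1  4  2  1  2  5  5
dec:    2  4  4  3  4  2  3  2  1  1  2  1
Best peak at i=5 (value 25): inc=4, dec=4, length 4+4−1 = 7.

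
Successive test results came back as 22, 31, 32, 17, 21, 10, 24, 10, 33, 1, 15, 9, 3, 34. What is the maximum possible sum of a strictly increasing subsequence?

Let S[i] be the best sum of a strictly increasing subsequence ending at i:
i:       1   2   3   4   5   6   7   8   9  10  11  12  13  14
a[i]:   22  31  32  17  21  10  24  10  33   1  15   9   3  34
S:      22  53  85  17  38  10  62  10 118   1  25  10   4 152
Maximum is 152 (e.g. 22 + 31 + 32 + 33 + 34).

152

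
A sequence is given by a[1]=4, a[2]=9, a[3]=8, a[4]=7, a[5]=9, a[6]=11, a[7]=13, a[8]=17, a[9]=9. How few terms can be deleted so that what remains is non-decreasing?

3

Fewest deletions = n − (longest non-decreasing subsequence).
Patience tails:
4 → extends → [4]
9 → extends → [4, 9]
8 → replaces 9 → [4, 8]
7 → replaces 8 → [4, 7]
9 → extends → [4, 7, 9]
11 → extends → [4, 7, 9, 11]
13 → extends → [4, 7, 9, 11, 13]
17 → extends → [4, 7, 9, 11, 13, 17]
9 → replaces 11 → [4, 7, 9, 9, 13, 17]
Longest non-decreasing subsequence has length 6, so deletions = 9 − 6 = 3.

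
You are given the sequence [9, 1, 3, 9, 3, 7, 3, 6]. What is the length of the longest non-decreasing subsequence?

5

Track the smallest tail for each achievable length (allowing ties):
9 → extends → [9]
1 → replaces 9 → [1]
3 → extends → [1, 3]
9 → extends → [1, 3, 9]
3 → replaces 9 → [1, 3, 3]
7 → extends → [1, 3, 3, 7]
3 → replaces 7 → [1, 3, 3, 3]
6 → extends → [1, 3, 3, 3, 6]
Five tails, so the longest non-decreasing subsequence has length 5 (e.g. 1, 3, 3, 3, 6).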